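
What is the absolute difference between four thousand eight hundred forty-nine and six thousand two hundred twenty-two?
Convert four thousand eight hundred forty-nine (English words) → 4×1000 + 8×100 + 49 = 4849 (decimal)
Convert six thousand two hundred twenty-two (English words) → 6×1000 + 2×100 + 22 = 6222 (decimal)
Compute |4849 - 6222| = 1373
1373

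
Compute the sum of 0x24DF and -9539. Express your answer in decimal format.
Convert 0x24DF (hexadecimal) → 2×4096 + 4×256 + 13×16 + 15 = 9439 (decimal)
Compute 9439 + -9539 = -100
-100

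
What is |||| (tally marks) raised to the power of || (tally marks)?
Convert |||| (tally marks) → 4 (decimal)
Convert || (tally marks) → 2 (decimal)
Compute 4 ^ 2 = 16
16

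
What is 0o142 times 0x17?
Convert 0o142 (octal) → 1×64 + 4×8 + 2 = 98 (decimal)
Convert 0x17 (hexadecimal) → 1×16 + 7 = 23 (decimal)
Compute 98 × 23 = 2254
2254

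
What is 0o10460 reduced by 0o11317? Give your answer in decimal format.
Convert 0o10460 (octal) → 1×4096 + 4×64 + 6×8 = 4400 (decimal)
Convert 0o11317 (octal) → 1×4096 + 1×512 + 3×64 + 1×8 + 7 = 4815 (decimal)
Compute 4400 - 4815 = -415
-415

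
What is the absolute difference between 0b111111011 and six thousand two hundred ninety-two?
Convert 0b111111011 (binary) → 256 + 128 + 64 + 32 + 16 + 8 + 2 + 1 = 507 (decimal)
Convert six thousand two hundred ninety-two (English words) → 6×1000 + 2×100 + 92 = 6292 (decimal)
Compute |507 - 6292| = 5785
5785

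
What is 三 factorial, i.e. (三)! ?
Convert 三 (Chinese numeral) → 3 (decimal)
Compute 3! = 6
6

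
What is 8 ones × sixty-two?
Convert 8 ones (place-value notation) → 8 (decimal)
Convert sixty-two (English words) → 62 (decimal)
Compute 8 × 62 = 496
496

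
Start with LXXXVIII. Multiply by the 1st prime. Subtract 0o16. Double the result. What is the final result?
Convert LXXXVIII (Roman numeral) → 50 + 10 + 10 + 10 + 5 + 1 + 1 + 1 = 88 (decimal)
Start: 88
Convert the 1st prime (prime index) → 2 (decimal)
88 × 2 = 176
Convert 0o16 (octal) → 1×8 + 6 = 14 (decimal)
176 - 14 = 162
162 × 2 = 324
324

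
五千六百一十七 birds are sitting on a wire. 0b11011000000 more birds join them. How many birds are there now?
Convert 五千六百一十七 (Chinese numeral) → 5×1000 + 6×100 + 1×10 + 7 = 5617 (decimal)
Convert 0b11011000000 (binary) → 1024 + 512 + 128 + 64 = 1728 (decimal)
Compute 5617 + 1728 = 7345
7345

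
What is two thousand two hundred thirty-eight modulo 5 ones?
Convert two thousand two hundred thirty-eight (English words) → 2×1000 + 2×100 + 38 = 2238 (decimal)
Convert 5 ones (place-value notation) → 5 (decimal)
Compute 2238 mod 5 = 3
3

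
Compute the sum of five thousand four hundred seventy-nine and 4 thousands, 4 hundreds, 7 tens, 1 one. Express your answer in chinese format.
Convert five thousand four hundred seventy-nine (English words) → 5×1000 + 4×100 + 79 = 5479 (decimal)
Convert 4 thousands, 4 hundreds, 7 tens, 1 one (place-value notation) → 4×1000 + 4×100 + 7×10 + 1 = 4471 (decimal)
Compute 5479 + 4471 = 9950
Convert 9950 (decimal) → 9950 = 9×1000 + 9×100 + 5×10 → 九千九百五十 (Chinese numeral)
九千九百五十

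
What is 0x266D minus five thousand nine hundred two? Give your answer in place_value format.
Convert 0x266D (hexadecimal) → 2×4096 + 6×256 + 6×16 + 13 = 9837 (decimal)
Convert five thousand nine hundred two (English words) → 5×1000 + 9×100 + 2 = 5902 (decimal)
Compute 9837 - 5902 = 3935
Convert 3935 (decimal) → 3935 = 3×1000 + 9×100 + 3×10 + 5 → 3 thousands, 9 hundreds, 3 tens, 5 ones (place-value notation)
3 thousands, 9 hundreds, 3 tens, 5 ones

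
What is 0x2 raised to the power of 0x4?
Convert 0x2 (hexadecimal) → 2 (decimal)
Convert 0x4 (hexadecimal) → 4 (decimal)
Compute 2 ^ 4 = 16
16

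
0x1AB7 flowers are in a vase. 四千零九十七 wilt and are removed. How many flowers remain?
Convert 0x1AB7 (hexadecimal) → 1×4096 + 10×256 + 11×16 + 7 = 6839 (decimal)
Convert 四千零九十七 (Chinese numeral) → 4×1000 + 9×10 + 7 = 4097 (decimal)
Compute 6839 - 4097 = 2742
2742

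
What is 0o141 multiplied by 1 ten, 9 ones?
Convert 0o141 (octal) → 1×64 + 4×8 + 1 = 97 (decimal)
Convert 1 ten, 9 ones (place-value notation) → 1×10 + 9 = 19 (decimal)
Compute 97 × 19 = 1843
1843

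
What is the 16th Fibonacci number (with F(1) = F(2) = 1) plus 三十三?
The 16th Fibonacci number (with F(1) = F(2) = 1) = 987
Convert 三十三 (Chinese numeral) → 3×10 + 3 = 33 (decimal)
Compute 987 + 33 = 1020
1020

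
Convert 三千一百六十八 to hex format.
Convert 三千一百六十八 (Chinese numeral) → 3×1000 + 1×100 + 6×10 + 8 = 3168 (decimal)
Convert 3168 (decimal) → 3168 = 12×256 + 6×16 → 0xC60 (hexadecimal)
0xC60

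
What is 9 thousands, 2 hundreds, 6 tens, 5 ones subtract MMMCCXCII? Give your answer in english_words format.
Convert 9 thousands, 2 hundreds, 6 tens, 5 ones (place-value notation) → 9×1000 + 2×100 + 6×10 + 5 = 9265 (decimal)
Convert MMMCCXCII (Roman numeral) → 1000 + 1000 + 1000 + 100 + 100 + 90 + 1 + 1 = 3292 (decimal)
Compute 9265 - 3292 = 5973
Convert 5973 (decimal) → 5973 = 5×1000 + 9×100 + 73 → five thousand nine hundred seventy-three (English words)
five thousand nine hundred seventy-three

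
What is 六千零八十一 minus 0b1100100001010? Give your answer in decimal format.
Convert 六千零八十一 (Chinese numeral) → 6×1000 + 8×10 + 1 = 6081 (decimal)
Convert 0b1100100001010 (binary) → 4096 + 2048 + 256 + 8 + 2 = 6410 (decimal)
Compute 6081 - 6410 = -329
-329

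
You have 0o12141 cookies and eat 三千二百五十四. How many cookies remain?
Convert 0o12141 (octal) → 1×4096 + 2×512 + 1×64 + 4×8 + 1 = 5217 (decimal)
Convert 三千二百五十四 (Chinese numeral) → 3×1000 + 2×100 + 5×10 + 4 = 3254 (decimal)
Compute 5217 - 3254 = 1963
1963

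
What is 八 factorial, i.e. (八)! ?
Convert 八 (Chinese numeral) → 8 (decimal)
Compute 8! = 40320
40320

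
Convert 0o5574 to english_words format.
Convert 0o5574 (octal) → 5×512 + 5×64 + 7×8 + 4 = 2940 (decimal)
Convert 2940 (decimal) → 2940 = 2×1000 + 9×100 + 40 → two thousand nine hundred forty (English words)
two thousand nine hundred forty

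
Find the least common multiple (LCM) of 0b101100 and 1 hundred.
Convert 0b101100 (binary) → 32 + 8 + 4 = 44 (decimal)
Convert 1 hundred (place-value notation) → 1×100 = 100 (decimal)
Compute lcm(44, 100) = 1100
1100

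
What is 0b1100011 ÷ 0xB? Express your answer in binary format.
Convert 0b1100011 (binary) → 64 + 32 + 2 + 1 = 99 (decimal)
Convert 0xB (hexadecimal) → 11 (decimal)
Compute 99 ÷ 11 = 9
Convert 9 (decimal) → 9 = 8 + 1 → 0b1001 (binary)
0b1001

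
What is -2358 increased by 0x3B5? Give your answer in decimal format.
Convert 0x3B5 (hexadecimal) → 3×256 + 11×16 + 5 = 949 (decimal)
Compute -2358 + 949 = -1409
-1409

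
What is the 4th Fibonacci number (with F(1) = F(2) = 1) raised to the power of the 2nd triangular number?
Convert the 4th Fibonacci number (with F(1) = F(2) = 1) (Fibonacci index) → 1, 1, 2, 3 → 3 (decimal)
Convert the 2nd triangular number (triangular index) → 2×3/2 = 3 (decimal)
Compute 3 ^ 3 = 27
27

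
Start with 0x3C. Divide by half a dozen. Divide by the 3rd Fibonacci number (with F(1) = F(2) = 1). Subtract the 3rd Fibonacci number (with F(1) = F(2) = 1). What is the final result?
Convert 0x3C (hexadecimal) → 3×16 + 12 = 60 (decimal)
Start: 60
Convert half a dozen (colloquial) → 6 (decimal)
60 ÷ 6 = 10
Convert the 3rd Fibonacci number (with F(1) = F(2) = 1) (Fibonacci index) → 1, 1, 2 → 2 (decimal)
10 ÷ 2 = 5
Convert the 3rd Fibonacci number (with F(1) = F(2) = 1) (Fibonacci index) → 1, 1, 2 → 2 (decimal)
5 - 2 = 3
3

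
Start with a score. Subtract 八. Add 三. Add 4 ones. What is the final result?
Convert a score (colloquial) → 20 (decimal)
Start: 20
Convert 八 (Chinese numeral) → 8 (decimal)
20 - 8 = 12
Convert 三 (Chinese numeral) → 3 (decimal)
12 + 3 = 15
Convert 4 ones (place-value notation) → 4 (decimal)
15 + 4 = 19
19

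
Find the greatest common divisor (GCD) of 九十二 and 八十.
Convert 九十二 (Chinese numeral) → 9×10 + 2 = 92 (decimal)
Convert 八十 (Chinese numeral) → 8×10 = 80 (decimal)
Compute gcd(92, 80) = 4
4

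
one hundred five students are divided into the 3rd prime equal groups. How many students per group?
Convert one hundred five (English words) → 1×100 + 5 = 105 (decimal)
Convert the 3rd prime (prime index) → 5 (decimal)
Compute 105 ÷ 5 = 21
21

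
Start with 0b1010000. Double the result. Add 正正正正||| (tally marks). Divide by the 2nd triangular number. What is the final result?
Convert 0b1010000 (binary) → 64 + 16 = 80 (decimal)
Start: 80
80 × 2 = 160
Convert 正正正正||| (tally marks) → 5 + 5 + 5 + 5 + 3 = 23 (decimal)
160 + 23 = 183
Convert the 2nd triangular number (triangular index) → 2×3/2 = 3 (decimal)
183 ÷ 3 = 61
61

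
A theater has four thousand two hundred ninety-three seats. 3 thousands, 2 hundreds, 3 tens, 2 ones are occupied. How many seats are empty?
Convert four thousand two hundred ninety-three (English words) → 4×1000 + 2×100 + 93 = 4293 (decimal)
Convert 3 thousands, 2 hundreds, 3 tens, 2 ones (place-value notation) → 3×1000 + 2×100 + 3×10 + 2 = 3232 (decimal)
Compute 4293 - 3232 = 1061
1061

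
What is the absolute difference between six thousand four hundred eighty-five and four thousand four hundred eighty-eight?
Convert six thousand four hundred eighty-five (English words) → 6×1000 + 4×100 + 85 = 6485 (decimal)
Convert four thousand four hundred eighty-eight (English words) → 4×1000 + 4×100 + 88 = 4488 (decimal)
Compute |6485 - 4488| = 1997
1997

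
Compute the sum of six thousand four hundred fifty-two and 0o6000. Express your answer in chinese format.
Convert six thousand four hundred fifty-two (English words) → 6×1000 + 4×100 + 52 = 6452 (decimal)
Convert 0o6000 (octal) → 6×512 = 3072 (decimal)
Compute 6452 + 3072 = 9524
Convert 9524 (decimal) → 9524 = 9×1000 + 5×100 + 2×10 + 4 → 九千五百二十四 (Chinese numeral)
九千五百二十四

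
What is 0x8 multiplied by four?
Convert 0x8 (hexadecimal) → 8 (decimal)
Convert four (English words) → 4 (decimal)
Compute 8 × 4 = 32
32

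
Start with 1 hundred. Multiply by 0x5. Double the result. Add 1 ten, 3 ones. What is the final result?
Convert 1 hundred (place-value notation) → 1×100 = 100 (decimal)
Start: 100
Convert 0x5 (hexadecimal) → 5 (decimal)
100 × 5 = 500
500 × 2 = 1000
Convert 1 ten, 3 ones (place-value notation) → 1×10 + 3 = 13 (decimal)
1000 + 13 = 1013
1013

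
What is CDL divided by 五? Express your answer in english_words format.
Convert CDL (Roman numeral) → 400 + 50 = 450 (decimal)
Convert 五 (Chinese numeral) → 5 (decimal)
Compute 450 ÷ 5 = 90
Convert 90 (decimal) → ninety (English words)
ninety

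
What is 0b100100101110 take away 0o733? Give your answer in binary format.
Convert 0b100100101110 (binary) → 2048 + 256 + 32 + 8 + 4 + 2 = 2350 (decimal)
Convert 0o733 (octal) → 7×64 + 3×8 + 3 = 475 (decimal)
Compute 2350 - 475 = 1875
Convert 1875 (decimal) → 1875 = 1024 + 512 + 256 + 64 + 16 + 2 + 1 → 0b11101010011 (binary)
0b11101010011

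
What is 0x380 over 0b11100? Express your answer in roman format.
Convert 0x380 (hexadecimal) → 3×256 + 8×16 = 896 (decimal)
Convert 0b11100 (binary) → 16 + 8 + 4 = 28 (decimal)
Compute 896 ÷ 28 = 32
Convert 32 (decimal) → 32 = 10 + 10 + 10 + 1 + 1 → XXXII (Roman numeral)
XXXII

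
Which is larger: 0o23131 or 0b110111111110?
Convert 0o23131 (octal) → 2×4096 + 3×512 + 1×64 + 3×8 + 1 = 9817 (decimal)
Convert 0b110111111110 (binary) → 2048 + 1024 + 256 + 128 + 64 + 32 + 16 + 8 + 4 + 2 = 3582 (decimal)
Compare 9817 vs 3582: larger = 9817
9817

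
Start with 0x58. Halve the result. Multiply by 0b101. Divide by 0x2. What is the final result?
Convert 0x58 (hexadecimal) → 5×16 + 8 = 88 (decimal)
Start: 88
88 ÷ 2 = 44
Convert 0b101 (binary) → 4 + 1 = 5 (decimal)
44 × 5 = 220
Convert 0x2 (hexadecimal) → 2 (decimal)
220 ÷ 2 = 110
110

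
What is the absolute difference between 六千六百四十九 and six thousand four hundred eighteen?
Convert 六千六百四十九 (Chinese numeral) → 6×1000 + 6×100 + 4×10 + 9 = 6649 (decimal)
Convert six thousand four hundred eighteen (English words) → 6×1000 + 4×100 + 18 = 6418 (decimal)
Compute |6649 - 6418| = 231
231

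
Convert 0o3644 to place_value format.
Convert 0o3644 (octal) → 3×512 + 6×64 + 4×8 + 4 = 1956 (decimal)
Convert 1956 (decimal) → 1956 = 1×1000 + 9×100 + 5×10 + 6 → 1 thousand, 9 hundreds, 5 tens, 6 ones (place-value notation)
1 thousand, 9 hundreds, 5 tens, 6 ones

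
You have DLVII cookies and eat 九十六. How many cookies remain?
Convert DLVII (Roman numeral) → 500 + 50 + 5 + 1 + 1 = 557 (decimal)
Convert 九十六 (Chinese numeral) → 9×10 + 6 = 96 (decimal)
Compute 557 - 96 = 461
461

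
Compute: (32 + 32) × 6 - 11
Parentheses first: 32 + 32 = 64
Multiply: 64 × 6 = 384
Subtract: 384 - 11 = 373
373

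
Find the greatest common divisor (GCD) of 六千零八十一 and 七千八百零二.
Convert 六千零八十一 (Chinese numeral) → 6×1000 + 8×10 + 1 = 6081 (decimal)
Convert 七千八百零二 (Chinese numeral) → 7×1000 + 8×100 + 2 = 7802 (decimal)
Compute gcd(6081, 7802) = 1
1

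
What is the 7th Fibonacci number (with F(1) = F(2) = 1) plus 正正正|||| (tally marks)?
The 7th Fibonacci number (with F(1) = F(2) = 1): 1, 1, 2, 3, 5, 8, 13 → 13
Convert 正正正|||| (tally marks) → 5 + 5 + 5 + 4 = 19 (decimal)
Compute 13 + 19 = 32
32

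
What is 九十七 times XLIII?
Convert 九十七 (Chinese numeral) → 9×10 + 7 = 97 (decimal)
Convert XLIII (Roman numeral) → 40 + 1 + 1 + 1 = 43 (decimal)
Compute 97 × 43 = 4171
4171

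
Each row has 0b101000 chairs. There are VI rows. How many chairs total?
Convert 0b101000 (binary) → 32 + 8 = 40 (decimal)
Convert VI (Roman numeral) → 5 + 1 = 6 (decimal)
Compute 40 × 6 = 240
240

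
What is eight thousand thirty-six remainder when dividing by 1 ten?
Convert eight thousand thirty-six (English words) → 8×1000 + 36 = 8036 (decimal)
Convert 1 ten (place-value notation) → 1×10 = 10 (decimal)
Compute 8036 mod 10 = 6
6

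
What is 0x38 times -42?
Convert 0x38 (hexadecimal) → 3×16 + 8 = 56 (decimal)
Compute 56 × -42 = -2352
-2352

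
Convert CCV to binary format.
Convert CCV (Roman numeral) → 100 + 100 + 5 = 205 (decimal)
Convert 205 (decimal) → 205 = 128 + 64 + 8 + 4 + 1 → 0b11001101 (binary)
0b11001101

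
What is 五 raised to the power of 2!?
Convert 五 (Chinese numeral) → 5 (decimal)
Convert 2! (factorial) → 2 (decimal)
Compute 5 ^ 2 = 25
25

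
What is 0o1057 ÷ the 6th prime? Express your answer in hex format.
Convert 0o1057 (octal) → 1×512 + 5×8 + 7 = 559 (decimal)
Convert the 6th prime (prime index) → 13 (decimal)
Compute 559 ÷ 13 = 43
Convert 43 (decimal) → 43 = 2×16 + 11 → 0x2B (hexadecimal)
0x2B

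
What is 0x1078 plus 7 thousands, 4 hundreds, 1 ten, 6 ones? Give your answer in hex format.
Convert 0x1078 (hexadecimal) → 1×4096 + 7×16 + 8 = 4216 (decimal)
Convert 7 thousands, 4 hundreds, 1 ten, 6 ones (place-value notation) → 7×1000 + 4×100 + 1×10 + 6 = 7416 (decimal)
Compute 4216 + 7416 = 11632
Convert 11632 (decimal) → 11632 = 2×4096 + 13×256 + 7×16 → 0x2D70 (hexadecimal)
0x2D70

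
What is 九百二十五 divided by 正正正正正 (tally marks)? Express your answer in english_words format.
Convert 九百二十五 (Chinese numeral) → 9×100 + 2×10 + 5 = 925 (decimal)
Convert 正正正正正 (tally marks) → 5 + 5 + 5 + 5 + 5 = 25 (decimal)
Compute 925 ÷ 25 = 37
Convert 37 (decimal) → thirty-seven (English words)
thirty-seven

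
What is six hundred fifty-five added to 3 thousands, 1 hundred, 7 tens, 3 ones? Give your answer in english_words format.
Convert six hundred fifty-five (English words) → 6×100 + 55 = 655 (decimal)
Convert 3 thousands, 1 hundred, 7 tens, 3 ones (place-value notation) → 3×1000 + 1×100 + 7×10 + 3 = 3173 (decimal)
Compute 655 + 3173 = 3828
Convert 3828 (decimal) → 3828 = 3×1000 + 8×100 + 28 → three thousand eight hundred twenty-eight (English words)
three thousand eight hundred twenty-eight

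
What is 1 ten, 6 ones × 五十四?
Convert 1 ten, 6 ones (place-value notation) → 1×10 + 6 = 16 (decimal)
Convert 五十四 (Chinese numeral) → 5×10 + 4 = 54 (decimal)
Compute 16 × 54 = 864
864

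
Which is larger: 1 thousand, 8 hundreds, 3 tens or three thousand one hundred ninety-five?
Convert 1 thousand, 8 hundreds, 3 tens (place-value notation) → 1×1000 + 8×100 + 3×10 = 1830 (decimal)
Convert three thousand one hundred ninety-five (English words) → 3×1000 + 1×100 + 95 = 3195 (decimal)
Compare 1830 vs 3195: larger = 3195
3195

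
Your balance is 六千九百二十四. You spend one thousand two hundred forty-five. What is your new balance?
Convert 六千九百二十四 (Chinese numeral) → 6×1000 + 9×100 + 2×10 + 4 = 6924 (decimal)
Convert one thousand two hundred forty-five (English words) → 1×1000 + 2×100 + 45 = 1245 (decimal)
Compute 6924 - 1245 = 5679
5679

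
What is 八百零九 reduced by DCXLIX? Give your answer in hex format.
Convert 八百零九 (Chinese numeral) → 8×100 + 9 = 809 (decimal)
Convert DCXLIX (Roman numeral) → 500 + 100 + 40 + 9 = 649 (decimal)
Compute 809 - 649 = 160
Convert 160 (decimal) → 160 = 10×16 → 0xA0 (hexadecimal)
0xA0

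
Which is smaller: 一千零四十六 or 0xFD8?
Convert 一千零四十六 (Chinese numeral) → 1×1000 + 4×10 + 6 = 1046 (decimal)
Convert 0xFD8 (hexadecimal) → 15×256 + 13×16 + 8 = 4056 (decimal)
Compare 1046 vs 4056: smaller = 1046
1046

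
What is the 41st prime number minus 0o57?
The 41st prime number = 179
Convert 0o57 (octal) → 5×8 + 7 = 47 (decimal)
Compute 179 - 47 = 132
132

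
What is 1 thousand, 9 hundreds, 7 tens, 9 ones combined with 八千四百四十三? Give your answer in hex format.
Convert 1 thousand, 9 hundreds, 7 tens, 9 ones (place-value notation) → 1×1000 + 9×100 + 7×10 + 9 = 1979 (decimal)
Convert 八千四百四十三 (Chinese numeral) → 8×1000 + 4×100 + 4×10 + 3 = 8443 (decimal)
Compute 1979 + 8443 = 10422
Convert 10422 (decimal) → 10422 = 2×4096 + 8×256 + 11×16 + 6 → 0x28B6 (hexadecimal)
0x28B6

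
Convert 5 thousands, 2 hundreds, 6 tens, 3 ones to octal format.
Convert 5 thousands, 2 hundreds, 6 tens, 3 ones (place-value notation) → 5×1000 + 2×100 + 6×10 + 3 = 5263 (decimal)
Convert 5263 (decimal) → 5263 = 1×4096 + 2×512 + 2×64 + 1×8 + 7 → 0o12217 (octal)
0o12217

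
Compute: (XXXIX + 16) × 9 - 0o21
Convert XXXIX (Roman numeral) → 10 + 10 + 10 + 9 = 39 (decimal)
Convert 0o21 (octal) → 2×8 + 1 = 17 (decimal)
Expression in decimal: (39 + 16) × 9 - 17
Parentheses first: 39 + 16 = 55
Multiply: 55 × 9 = 495
Subtract: 495 - 17 = 478
478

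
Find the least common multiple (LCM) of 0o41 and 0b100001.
Convert 0o41 (octal) → 4×8 + 1 = 33 (decimal)
Convert 0b100001 (binary) → 32 + 1 = 33 (decimal)
Compute lcm(33, 33) = 33
33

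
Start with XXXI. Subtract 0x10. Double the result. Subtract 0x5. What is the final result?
Convert XXXI (Roman numeral) → 10 + 10 + 10 + 1 = 31 (decimal)
Start: 31
Convert 0x10 (hexadecimal) → 1×16 = 16 (decimal)
31 - 16 = 15
15 × 2 = 30
Convert 0x5 (hexadecimal) → 5 (decimal)
30 - 5 = 25
25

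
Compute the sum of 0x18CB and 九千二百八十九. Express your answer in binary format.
Convert 0x18CB (hexadecimal) → 1×4096 + 8×256 + 12×16 + 11 = 6347 (decimal)
Convert 九千二百八十九 (Chinese numeral) → 9×1000 + 2×100 + 8×10 + 9 = 9289 (decimal)
Compute 6347 + 9289 = 15636
Convert 15636 (decimal) → 15636 = 8192 + 4096 + 2048 + 1024 + 256 + 16 + 4 → 0b11110100010100 (binary)
0b11110100010100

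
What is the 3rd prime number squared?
The 3rd prime number = 5
Compute 5² = 5 × 5 = 25
25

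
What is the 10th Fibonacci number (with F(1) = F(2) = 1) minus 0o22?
The 10th Fibonacci number (with F(1) = F(2) = 1): 1, 1, 2, 3, 5, 8, 13, 21, 34, 55 → 55
Convert 0o22 (octal) → 2×8 + 2 = 18 (decimal)
Compute 55 - 18 = 37
37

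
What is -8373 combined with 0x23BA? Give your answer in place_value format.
Convert 0x23BA (hexadecimal) → 2×4096 + 3×256 + 11×16 + 10 = 9146 (decimal)
Compute -8373 + 9146 = 773
Convert 773 (decimal) → 773 = 7×100 + 7×10 + 3 → 7 hundreds, 7 tens, 3 ones (place-value notation)
7 hundreds, 7 tens, 3 ones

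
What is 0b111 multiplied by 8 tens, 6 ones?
Convert 0b111 (binary) → 4 + 2 + 1 = 7 (decimal)
Convert 8 tens, 6 ones (place-value notation) → 8×10 + 6 = 86 (decimal)
Compute 7 × 86 = 602
602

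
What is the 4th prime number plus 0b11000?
The 4th prime number = 7
Convert 0b11000 (binary) → 16 + 8 = 24 (decimal)
Compute 7 + 24 = 31
31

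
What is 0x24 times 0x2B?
Convert 0x24 (hexadecimal) → 2×16 + 4 = 36 (decimal)
Convert 0x2B (hexadecimal) → 2×16 + 11 = 43 (decimal)
Compute 36 × 43 = 1548
1548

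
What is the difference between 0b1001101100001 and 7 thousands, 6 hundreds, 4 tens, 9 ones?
Convert 0b1001101100001 (binary) → 4096 + 512 + 256 + 64 + 32 + 1 = 4961 (decimal)
Convert 7 thousands, 6 hundreds, 4 tens, 9 ones (place-value notation) → 7×1000 + 6×100 + 4×10 + 9 = 7649 (decimal)
Difference: |4961 - 7649| = 2688
2688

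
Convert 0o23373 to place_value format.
Convert 0o23373 (octal) → 2×4096 + 3×512 + 3×64 + 7×8 + 3 = 9979 (decimal)
Convert 9979 (decimal) → 9979 = 9×1000 + 9×100 + 7×10 + 9 → 9 thousands, 9 hundreds, 7 tens, 9 ones (place-value notation)
9 thousands, 9 hundreds, 7 tens, 9 ones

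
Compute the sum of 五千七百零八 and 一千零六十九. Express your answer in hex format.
Convert 五千七百零八 (Chinese numeral) → 5×1000 + 7×100 + 8 = 5708 (decimal)
Convert 一千零六十九 (Chinese numeral) → 1×1000 + 6×10 + 9 = 1069 (decimal)
Compute 5708 + 1069 = 6777
Convert 6777 (decimal) → 6777 = 1×4096 + 10×256 + 7×16 + 9 → 0x1A79 (hexadecimal)
0x1A79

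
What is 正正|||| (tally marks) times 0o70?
Convert 正正|||| (tally marks) → 5 + 5 + 4 = 14 (decimal)
Convert 0o70 (octal) → 7×8 = 56 (decimal)
Compute 14 × 56 = 784
784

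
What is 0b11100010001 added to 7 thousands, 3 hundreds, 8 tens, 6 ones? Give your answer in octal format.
Convert 0b11100010001 (binary) → 1024 + 512 + 256 + 16 + 1 = 1809 (decimal)
Convert 7 thousands, 3 hundreds, 8 tens, 6 ones (place-value notation) → 7×1000 + 3×100 + 8×10 + 6 = 7386 (decimal)
Compute 1809 + 7386 = 9195
Convert 9195 (decimal) → 9195 = 2×4096 + 1×512 + 7×64 + 5×8 + 3 → 0o21753 (octal)
0o21753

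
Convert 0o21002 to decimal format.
Convert 0o21002 (octal) → 2×4096 + 1×512 + 2 = 8706 (decimal)
8706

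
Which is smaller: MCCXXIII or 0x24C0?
Convert MCCXXIII (Roman numeral) → 1000 + 100 + 100 + 10 + 10 + 1 + 1 + 1 = 1223 (decimal)
Convert 0x24C0 (hexadecimal) → 2×4096 + 4×256 + 12×16 = 9408 (decimal)
Compare 1223 vs 9408: smaller = 1223
1223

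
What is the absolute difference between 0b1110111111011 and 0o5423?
Convert 0b1110111111011 (binary) → 4096 + 2048 + 1024 + 256 + 128 + 64 + 32 + 16 + 8 + 2 + 1 = 7675 (decimal)
Convert 0o5423 (octal) → 5×512 + 4×64 + 2×8 + 3 = 2835 (decimal)
Compute |7675 - 2835| = 4840
4840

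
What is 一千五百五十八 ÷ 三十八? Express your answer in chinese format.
Convert 一千五百五十八 (Chinese numeral) → 1×1000 + 5×100 + 5×10 + 8 = 1558 (decimal)
Convert 三十八 (Chinese numeral) → 3×10 + 8 = 38 (decimal)
Compute 1558 ÷ 38 = 41
Convert 41 (decimal) → 41 = 4×10 + 1 → 四十一 (Chinese numeral)
四十一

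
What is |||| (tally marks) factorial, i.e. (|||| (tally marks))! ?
Convert |||| (tally marks) → 4 (decimal)
Compute 4! = 24
24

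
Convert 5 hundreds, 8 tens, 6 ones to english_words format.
Convert 5 hundreds, 8 tens, 6 ones (place-value notation) → 5×100 + 8×10 + 6 = 586 (decimal)
Convert 586 (decimal) → 586 = 5×100 + 86 → five hundred eighty-six (English words)
five hundred eighty-six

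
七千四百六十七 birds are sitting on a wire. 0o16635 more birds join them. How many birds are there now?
Convert 七千四百六十七 (Chinese numeral) → 7×1000 + 4×100 + 6×10 + 7 = 7467 (decimal)
Convert 0o16635 (octal) → 1×4096 + 6×512 + 6×64 + 3×8 + 5 = 7581 (decimal)
Compute 7467 + 7581 = 15048
15048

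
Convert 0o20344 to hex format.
Convert 0o20344 (octal) → 2×4096 + 3×64 + 4×8 + 4 = 8420 (decimal)
Convert 8420 (decimal) → 8420 = 2×4096 + 14×16 + 4 → 0x20E4 (hexadecimal)
0x20E4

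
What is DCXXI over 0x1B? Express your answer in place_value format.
Convert DCXXI (Roman numeral) → 500 + 100 + 10 + 10 + 1 = 621 (decimal)
Convert 0x1B (hexadecimal) → 1×16 + 11 = 27 (decimal)
Compute 621 ÷ 27 = 23
Convert 23 (decimal) → 23 = 2×10 + 3 → 2 tens, 3 ones (place-value notation)
2 tens, 3 ones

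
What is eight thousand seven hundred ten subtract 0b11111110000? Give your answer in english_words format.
Convert eight thousand seven hundred ten (English words) → 8×1000 + 7×100 + 10 = 8710 (decimal)
Convert 0b11111110000 (binary) → 1024 + 512 + 256 + 128 + 64 + 32 + 16 = 2032 (decimal)
Compute 8710 - 2032 = 6678
Convert 6678 (decimal) → 6678 = 6×1000 + 6×100 + 78 → six thousand six hundred seventy-eight (English words)
six thousand six hundred seventy-eight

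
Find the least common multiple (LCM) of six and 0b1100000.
Convert six (English words) → 6 (decimal)
Convert 0b1100000 (binary) → 64 + 32 = 96 (decimal)
Compute lcm(6, 96) = 96
96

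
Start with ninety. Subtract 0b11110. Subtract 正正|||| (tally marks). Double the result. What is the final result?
Convert ninety (English words) → 90 (decimal)
Start: 90
Convert 0b11110 (binary) → 16 + 8 + 4 + 2 = 30 (decimal)
90 - 30 = 60
Convert 正正|||| (tally marks) → 5 + 5 + 4 = 14 (decimal)
60 - 14 = 46
46 × 2 = 92
92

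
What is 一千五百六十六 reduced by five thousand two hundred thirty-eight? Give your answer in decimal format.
Convert 一千五百六十六 (Chinese numeral) → 1×1000 + 5×100 + 6×10 + 6 = 1566 (decimal)
Convert five thousand two hundred thirty-eight (English words) → 5×1000 + 2×100 + 38 = 5238 (decimal)
Compute 1566 - 5238 = -3672
-3672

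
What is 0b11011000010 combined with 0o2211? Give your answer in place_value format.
Convert 0b11011000010 (binary) → 1024 + 512 + 128 + 64 + 2 = 1730 (decimal)
Convert 0o2211 (octal) → 2×512 + 2×64 + 1×8 + 1 = 1161 (decimal)
Compute 1730 + 1161 = 2891
Convert 2891 (decimal) → 2891 = 2×1000 + 8×100 + 9×10 + 1 → 2 thousands, 8 hundreds, 9 tens, 1 one (place-value notation)
2 thousands, 8 hundreds, 9 tens, 1 one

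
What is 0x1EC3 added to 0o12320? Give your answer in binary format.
Convert 0x1EC3 (hexadecimal) → 1×4096 + 14×256 + 12×16 + 3 = 7875 (decimal)
Convert 0o12320 (octal) → 1×4096 + 2×512 + 3×64 + 2×8 = 5328 (decimal)
Compute 7875 + 5328 = 13203
Convert 13203 (decimal) → 13203 = 8192 + 4096 + 512 + 256 + 128 + 16 + 2 + 1 → 0b11001110010011 (binary)
0b11001110010011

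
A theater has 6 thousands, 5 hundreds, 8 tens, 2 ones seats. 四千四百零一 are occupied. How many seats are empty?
Convert 6 thousands, 5 hundreds, 8 tens, 2 ones (place-value notation) → 6×1000 + 5×100 + 8×10 + 2 = 6582 (decimal)
Convert 四千四百零一 (Chinese numeral) → 4×1000 + 4×100 + 1 = 4401 (decimal)
Compute 6582 - 4401 = 2181
2181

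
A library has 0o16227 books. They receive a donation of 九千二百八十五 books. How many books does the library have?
Convert 0o16227 (octal) → 1×4096 + 6×512 + 2×64 + 2×8 + 7 = 7319 (decimal)
Convert 九千二百八十五 (Chinese numeral) → 9×1000 + 2×100 + 8×10 + 5 = 9285 (decimal)
Compute 7319 + 9285 = 16604
16604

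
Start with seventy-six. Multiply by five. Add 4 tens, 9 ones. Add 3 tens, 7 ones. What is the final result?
Convert seventy-six (English words) → 76 (decimal)
Start: 76
Convert five (English words) → 5 (decimal)
76 × 5 = 380
Convert 4 tens, 9 ones (place-value notation) → 4×10 + 9 = 49 (decimal)
380 + 49 = 429
Convert 3 tens, 7 ones (place-value notation) → 3×10 + 7 = 37 (decimal)
429 + 37 = 466
466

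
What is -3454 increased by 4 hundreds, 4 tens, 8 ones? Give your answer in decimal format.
Convert 4 hundreds, 4 tens, 8 ones (place-value notation) → 4×100 + 4×10 + 8 = 448 (decimal)
Compute -3454 + 448 = -3006
-3006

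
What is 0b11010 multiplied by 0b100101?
Convert 0b11010 (binary) → 16 + 8 + 2 = 26 (decimal)
Convert 0b100101 (binary) → 32 + 4 + 1 = 37 (decimal)
Compute 26 × 37 = 962
962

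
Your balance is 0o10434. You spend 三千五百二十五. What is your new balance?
Convert 0o10434 (octal) → 1×4096 + 4×64 + 3×8 + 4 = 4380 (decimal)
Convert 三千五百二十五 (Chinese numeral) → 3×1000 + 5×100 + 2×10 + 5 = 3525 (decimal)
Compute 4380 - 3525 = 855
855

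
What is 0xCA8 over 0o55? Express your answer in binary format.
Convert 0xCA8 (hexadecimal) → 12×256 + 10×16 + 8 = 3240 (decimal)
Convert 0o55 (octal) → 5×8 + 5 = 45 (decimal)
Compute 3240 ÷ 45 = 72
Convert 72 (decimal) → 72 = 64 + 8 → 0b1001000 (binary)
0b1001000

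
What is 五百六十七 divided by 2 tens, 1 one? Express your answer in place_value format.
Convert 五百六十七 (Chinese numeral) → 5×100 + 6×10 + 7 = 567 (decimal)
Convert 2 tens, 1 one (place-value notation) → 2×10 + 1 = 21 (decimal)
Compute 567 ÷ 21 = 27
Convert 27 (decimal) → 27 = 2×10 + 7 → 2 tens, 7 ones (place-value notation)
2 tens, 7 ones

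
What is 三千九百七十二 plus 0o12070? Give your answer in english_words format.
Convert 三千九百七十二 (Chinese numeral) → 3×1000 + 9×100 + 7×10 + 2 = 3972 (decimal)
Convert 0o12070 (octal) → 1×4096 + 2×512 + 7×8 = 5176 (decimal)
Compute 3972 + 5176 = 9148
Convert 9148 (decimal) → 9148 = 9×1000 + 1×100 + 48 → nine thousand one hundred forty-eight (English words)
nine thousand one hundred forty-eight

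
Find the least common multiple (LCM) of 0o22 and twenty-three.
Convert 0o22 (octal) → 2×8 + 2 = 18 (decimal)
Convert twenty-three (English words) → 23 (decimal)
Compute lcm(18, 23) = 414
414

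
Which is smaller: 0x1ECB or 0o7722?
Convert 0x1ECB (hexadecimal) → 1×4096 + 14×256 + 12×16 + 11 = 7883 (decimal)
Convert 0o7722 (octal) → 7×512 + 7×64 + 2×8 + 2 = 4050 (decimal)
Compare 7883 vs 4050: smaller = 4050
4050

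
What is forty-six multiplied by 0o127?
Convert forty-six (English words) → 46 (decimal)
Convert 0o127 (octal) → 1×64 + 2×8 + 7 = 87 (decimal)
Compute 46 × 87 = 4002
4002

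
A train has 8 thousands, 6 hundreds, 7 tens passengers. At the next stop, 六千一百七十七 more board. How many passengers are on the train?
Convert 8 thousands, 6 hundreds, 7 tens (place-value notation) → 8×1000 + 6×100 + 7×10 = 8670 (decimal)
Convert 六千一百七十七 (Chinese numeral) → 6×1000 + 1×100 + 7×10 + 7 = 6177 (decimal)
Compute 8670 + 6177 = 14847
14847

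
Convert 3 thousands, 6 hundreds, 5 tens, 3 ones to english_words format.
Convert 3 thousands, 6 hundreds, 5 tens, 3 ones (place-value notation) → 3×1000 + 6×100 + 5×10 + 3 = 3653 (decimal)
Convert 3653 (decimal) → 3653 = 3×1000 + 6×100 + 53 → three thousand six hundred fifty-three (English words)
three thousand six hundred fifty-three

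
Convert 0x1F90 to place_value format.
Convert 0x1F90 (hexadecimal) → 1×4096 + 15×256 + 9×16 = 8080 (decimal)
Convert 8080 (decimal) → 8080 = 8×1000 + 8×10 → 8 thousands, 8 tens (place-value notation)
8 thousands, 8 tens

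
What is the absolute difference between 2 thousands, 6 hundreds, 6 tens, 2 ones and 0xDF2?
Convert 2 thousands, 6 hundreds, 6 tens, 2 ones (place-value notation) → 2×1000 + 6×100 + 6×10 + 2 = 2662 (decimal)
Convert 0xDF2 (hexadecimal) → 13×256 + 15×16 + 2 = 3570 (decimal)
Compute |2662 - 3570| = 908
908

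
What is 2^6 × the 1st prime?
Convert 2^6 (power) → 64 (decimal)
Convert the 1st prime (prime index) → 2 (decimal)
Compute 64 × 2 = 128
128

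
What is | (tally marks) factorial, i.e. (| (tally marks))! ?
Convert | (tally marks) → 1 (decimal)
Compute 1! = 1
1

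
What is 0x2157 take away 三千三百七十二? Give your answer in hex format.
Convert 0x2157 (hexadecimal) → 2×4096 + 1×256 + 5×16 + 7 = 8535 (decimal)
Convert 三千三百七十二 (Chinese numeral) → 3×1000 + 3×100 + 7×10 + 2 = 3372 (decimal)
Compute 8535 - 3372 = 5163
Convert 5163 (decimal) → 5163 = 1×4096 + 4×256 + 2×16 + 11 → 0x142B (hexadecimal)
0x142B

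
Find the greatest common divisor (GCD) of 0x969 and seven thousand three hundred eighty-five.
Convert 0x969 (hexadecimal) → 9×256 + 6×16 + 9 = 2409 (decimal)
Convert seven thousand three hundred eighty-five (English words) → 7×1000 + 3×100 + 85 = 7385 (decimal)
Compute gcd(2409, 7385) = 1
1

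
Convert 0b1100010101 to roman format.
Convert 0b1100010101 (binary) → 512 + 256 + 16 + 4 + 1 = 789 (decimal)
Convert 789 (decimal) → 789 = 500 + 100 + 100 + 50 + 10 + 10 + 10 + 9 → DCCLXXXIX (Roman numeral)
DCCLXXXIX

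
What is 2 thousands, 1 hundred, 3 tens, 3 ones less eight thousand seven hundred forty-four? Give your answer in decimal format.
Convert 2 thousands, 1 hundred, 3 tens, 3 ones (place-value notation) → 2×1000 + 1×100 + 3×10 + 3 = 2133 (decimal)
Convert eight thousand seven hundred forty-four (English words) → 8×1000 + 7×100 + 44 = 8744 (decimal)
Compute 2133 - 8744 = -6611
-6611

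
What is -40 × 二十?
Convert 二十 (Chinese numeral) → 2×10 = 20 (decimal)
Compute -40 × 20 = -800
-800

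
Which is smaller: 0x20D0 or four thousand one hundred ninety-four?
Convert 0x20D0 (hexadecimal) → 2×4096 + 13×16 = 8400 (decimal)
Convert four thousand one hundred ninety-four (English words) → 4×1000 + 1×100 + 94 = 4194 (decimal)
Compare 8400 vs 4194: smaller = 4194
4194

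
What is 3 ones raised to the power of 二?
Convert 3 ones (place-value notation) → 3 (decimal)
Convert 二 (Chinese numeral) → 2 (decimal)
Compute 3 ^ 2 = 9
9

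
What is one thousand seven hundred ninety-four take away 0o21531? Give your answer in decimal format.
Convert one thousand seven hundred ninety-four (English words) → 1×1000 + 7×100 + 94 = 1794 (decimal)
Convert 0o21531 (octal) → 2×4096 + 1×512 + 5×64 + 3×8 + 1 = 9049 (decimal)
Compute 1794 - 9049 = -7255
-7255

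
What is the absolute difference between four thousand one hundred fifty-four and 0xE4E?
Convert four thousand one hundred fifty-four (English words) → 4×1000 + 1×100 + 54 = 4154 (decimal)
Convert 0xE4E (hexadecimal) → 14×256 + 4×16 + 14 = 3662 (decimal)
Compute |4154 - 3662| = 492
492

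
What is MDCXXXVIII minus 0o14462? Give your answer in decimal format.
Convert MDCXXXVIII (Roman numeral) → 1000 + 500 + 100 + 10 + 10 + 10 + 5 + 1 + 1 + 1 = 1638 (decimal)
Convert 0o14462 (octal) → 1×4096 + 4×512 + 4×64 + 6×8 + 2 = 6450 (decimal)
Compute 1638 - 6450 = -4812
-4812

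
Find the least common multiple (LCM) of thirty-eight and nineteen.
Convert thirty-eight (English words) → 38 (decimal)
Convert nineteen (English words) → 19 (decimal)
Compute lcm(38, 19) = 38
38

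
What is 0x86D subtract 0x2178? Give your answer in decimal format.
Convert 0x86D (hexadecimal) → 8×256 + 6×16 + 13 = 2157 (decimal)
Convert 0x2178 (hexadecimal) → 2×4096 + 1×256 + 7×16 + 8 = 8568 (decimal)
Compute 2157 - 8568 = -6411
-6411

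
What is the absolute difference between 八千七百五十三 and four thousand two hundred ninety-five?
Convert 八千七百五十三 (Chinese numeral) → 8×1000 + 7×100 + 5×10 + 3 = 8753 (decimal)
Convert four thousand two hundred ninety-five (English words) → 4×1000 + 2×100 + 95 = 4295 (decimal)
Compute |8753 - 4295| = 4458
4458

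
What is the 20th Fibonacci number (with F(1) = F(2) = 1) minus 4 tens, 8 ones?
The 20th Fibonacci number (with F(1) = F(2) = 1) = 6765
Convert 4 tens, 8 ones (place-value notation) → 4×10 + 8 = 48 (decimal)
Compute 6765 - 48 = 6717
6717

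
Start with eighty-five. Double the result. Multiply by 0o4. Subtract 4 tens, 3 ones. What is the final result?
Convert eighty-five (English words) → 85 (decimal)
Start: 85
85 × 2 = 170
Convert 0o4 (octal) → 4 (decimal)
170 × 4 = 680
Convert 4 tens, 3 ones (place-value notation) → 4×10 + 3 = 43 (decimal)
680 - 43 = 637
637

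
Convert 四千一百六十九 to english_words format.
Convert 四千一百六十九 (Chinese numeral) → 4×1000 + 1×100 + 6×10 + 9 = 4169 (decimal)
Convert 4169 (decimal) → 4169 = 4×1000 + 1×100 + 69 → four thousand one hundred sixty-nine (English words)
four thousand one hundred sixty-nine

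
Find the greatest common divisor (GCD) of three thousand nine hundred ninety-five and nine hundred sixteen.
Convert three thousand nine hundred ninety-five (English words) → 3×1000 + 9×100 + 95 = 3995 (decimal)
Convert nine hundred sixteen (English words) → 9×100 + 16 = 916 (decimal)
Compute gcd(3995, 916) = 1
1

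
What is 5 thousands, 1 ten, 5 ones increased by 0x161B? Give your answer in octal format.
Convert 5 thousands, 1 ten, 5 ones (place-value notation) → 5×1000 + 1×10 + 5 = 5015 (decimal)
Convert 0x161B (hexadecimal) → 1×4096 + 6×256 + 1×16 + 11 = 5659 (decimal)
Compute 5015 + 5659 = 10674
Convert 10674 (decimal) → 10674 = 2×4096 + 4×512 + 6×64 + 6×8 + 2 → 0o24662 (octal)
0o24662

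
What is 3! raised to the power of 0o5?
Convert 3! (factorial) → 6 (decimal)
Convert 0o5 (octal) → 5 (decimal)
Compute 6 ^ 5 = 7776
7776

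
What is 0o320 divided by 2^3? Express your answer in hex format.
Convert 0o320 (octal) → 3×64 + 2×8 = 208 (decimal)
Convert 2^3 (power) → 8 (decimal)
Compute 208 ÷ 8 = 26
Convert 26 (decimal) → 26 = 1×16 + 10 → 0x1A (hexadecimal)
0x1A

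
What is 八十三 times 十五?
Convert 八十三 (Chinese numeral) → 8×10 + 3 = 83 (decimal)
Convert 十五 (Chinese numeral) → 1×10 + 5 = 15 (decimal)
Compute 83 × 15 = 1245
1245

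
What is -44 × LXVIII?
Convert LXVIII (Roman numeral) → 50 + 10 + 5 + 1 + 1 + 1 = 68 (decimal)
Compute -44 × 68 = -2992
-2992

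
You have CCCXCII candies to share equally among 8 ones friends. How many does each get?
Convert CCCXCII (Roman numeral) → 100 + 100 + 100 + 90 + 1 + 1 = 392 (decimal)
Convert 8 ones (place-value notation) → 8 (decimal)
Compute 392 ÷ 8 = 49
49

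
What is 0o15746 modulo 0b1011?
Convert 0o15746 (octal) → 1×4096 + 5×512 + 7×64 + 4×8 + 6 = 7142 (decimal)
Convert 0b1011 (binary) → 8 + 2 + 1 = 11 (decimal)
Compute 7142 mod 11 = 3
3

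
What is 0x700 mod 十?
Convert 0x700 (hexadecimal) → 7×256 = 1792 (decimal)
Convert 十 (Chinese numeral) → 1×10 = 10 (decimal)
Compute 1792 mod 10 = 2
2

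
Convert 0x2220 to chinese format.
Convert 0x2220 (hexadecimal) → 2×4096 + 2×256 + 2×16 = 8736 (decimal)
Convert 8736 (decimal) → 8736 = 8×1000 + 7×100 + 3×10 + 6 → 八千七百三十六 (Chinese numeral)
八千七百三十六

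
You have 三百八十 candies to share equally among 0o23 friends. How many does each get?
Convert 三百八十 (Chinese numeral) → 3×100 + 8×10 = 380 (decimal)
Convert 0o23 (octal) → 2×8 + 3 = 19 (decimal)
Compute 380 ÷ 19 = 20
20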